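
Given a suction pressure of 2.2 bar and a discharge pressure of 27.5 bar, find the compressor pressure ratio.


PR = P_high / P_low
PR = 27.5 / 2.2
PR = 12.5

12.5


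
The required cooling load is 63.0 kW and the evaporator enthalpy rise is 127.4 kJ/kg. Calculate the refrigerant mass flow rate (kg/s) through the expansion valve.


m_dot = Q / dh
m_dot = 63.0 / 127.4
m_dot = 0.4945 kg/s

0.4945


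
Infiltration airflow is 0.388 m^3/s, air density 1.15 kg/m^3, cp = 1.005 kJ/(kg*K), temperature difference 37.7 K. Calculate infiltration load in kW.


Q = V_dot * rho * cp * dT
Q = 0.388 * 1.15 * 1.005 * 37.7
Q = 16.906 kW

16.906


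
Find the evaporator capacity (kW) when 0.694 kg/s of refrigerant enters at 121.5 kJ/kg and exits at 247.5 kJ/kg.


dh = 247.5 - 121.5 = 126.0 kJ/kg
Q_evap = m_dot * dh = 0.694 * 126.0
Q_evap = 87.44 kW

87.44


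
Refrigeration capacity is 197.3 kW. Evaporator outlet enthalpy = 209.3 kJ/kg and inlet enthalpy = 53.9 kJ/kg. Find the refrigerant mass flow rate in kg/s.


dh = 209.3 - 53.9 = 155.4 kJ/kg
m_dot = Q / dh = 197.3 / 155.4 = 1.2696 kg/s

1.2696


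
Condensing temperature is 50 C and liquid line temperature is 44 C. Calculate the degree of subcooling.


Subcooling = T_cond - T_liquid
Subcooling = 50 - 44
Subcooling = 6 K

6


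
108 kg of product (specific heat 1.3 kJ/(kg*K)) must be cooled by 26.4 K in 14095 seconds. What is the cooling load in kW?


Q = m * cp * dT / t
Q = 108 * 1.3 * 26.4 / 14095
Q = 0.263 kW

0.263


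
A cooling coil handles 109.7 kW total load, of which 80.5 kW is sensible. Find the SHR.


SHR = Q_sensible / Q_total
SHR = 80.5 / 109.7
SHR = 0.734

0.734


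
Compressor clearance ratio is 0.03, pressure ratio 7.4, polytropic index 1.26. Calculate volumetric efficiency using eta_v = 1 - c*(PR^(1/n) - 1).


PR^(1/n) = 7.4^(1/1.26) = 4.89628224
eta_v = 1 - 0.03 * (4.89628224 - 1)
eta_v = 0.8831

0.8831


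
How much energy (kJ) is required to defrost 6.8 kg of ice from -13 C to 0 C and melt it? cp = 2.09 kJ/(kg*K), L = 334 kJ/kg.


Sensible heat = cp * dT = 2.09 * 13 = 27.17 kJ/kg
Total per kg = 27.17 + 334 = 361.17 kJ/kg
Q = m * total = 6.8 * 361.17
Q = 2456.0 kJ

2456.0


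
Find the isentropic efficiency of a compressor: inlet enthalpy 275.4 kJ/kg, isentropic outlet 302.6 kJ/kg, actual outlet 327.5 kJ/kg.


dh_ideal = 302.6 - 275.4 = 27.2 kJ/kg
dh_actual = 327.5 - 275.4 = 52.1 kJ/kg
eta_s = dh_ideal / dh_actual = 27.2 / 52.1
eta_s = 0.5221

0.5221


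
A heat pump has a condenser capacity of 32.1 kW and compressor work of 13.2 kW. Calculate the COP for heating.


COP_hp = Q_cond / W
COP_hp = 32.1 / 13.2
COP_hp = 2.432

2.432


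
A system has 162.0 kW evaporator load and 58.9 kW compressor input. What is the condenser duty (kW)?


Q_cond = Q_evap + W
Q_cond = 162.0 + 58.9
Q_cond = 220.9 kW

220.9


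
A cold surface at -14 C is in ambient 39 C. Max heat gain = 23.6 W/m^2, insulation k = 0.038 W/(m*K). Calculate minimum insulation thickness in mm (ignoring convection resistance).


dT = 39 - (-14) = 53 K
thickness = k * dT / q_max * 1000
thickness = 0.038 * 53 / 23.6 * 1000
thickness = 85.3 mm

85.3


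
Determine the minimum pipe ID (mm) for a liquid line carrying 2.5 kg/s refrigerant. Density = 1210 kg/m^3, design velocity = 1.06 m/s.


A = m_dot / (rho * v) = 2.5 / (1210 * 1.06) = 0.001949165757 m^2
d = sqrt(4*A/pi) * 1000
d = 49.8 mm

49.8


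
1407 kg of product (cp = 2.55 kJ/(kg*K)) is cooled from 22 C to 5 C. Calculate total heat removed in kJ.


dT = 22 - (5) = 17 K
Q = m * cp * dT = 1407 * 2.55 * 17
Q = 60993 kJ

60993


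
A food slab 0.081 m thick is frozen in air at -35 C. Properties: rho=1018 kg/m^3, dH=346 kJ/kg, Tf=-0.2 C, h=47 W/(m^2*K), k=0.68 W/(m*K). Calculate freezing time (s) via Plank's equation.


dT = -0.2 - (-35) = 34.8 K
term1 = a/(2h) = 0.081/(2*47) = 0.0008617021277
term2 = a^2/(8k) = 0.081^2/(8*0.68) = 0.001206066176
t = rho*dH*1000/dT * (term1 + term2)
t = 1018*346*1000/34.8 * (0.0008617021277 + 0.001206066176)
t = 20929 s

20929


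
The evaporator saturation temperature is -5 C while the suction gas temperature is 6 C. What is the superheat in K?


Superheat = T_suction - T_evap
Superheat = 6 - (-5)
Superheat = 11 K

11


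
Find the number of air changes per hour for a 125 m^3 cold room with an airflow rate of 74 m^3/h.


ACH = flow / volume
ACH = 74 / 125
ACH = 0.592

0.592


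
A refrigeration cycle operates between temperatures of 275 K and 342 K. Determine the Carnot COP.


dT = 342 - 275 = 67 K
COP_carnot = T_cold / dT = 275 / 67
COP_carnot = 4.104

4.104


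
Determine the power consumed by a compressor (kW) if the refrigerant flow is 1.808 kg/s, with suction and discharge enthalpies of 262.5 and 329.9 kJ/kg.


dh = 329.9 - 262.5 = 67.4 kJ/kg
W = m_dot * dh = 1.808 * 67.4 = 121.86 kW

121.86


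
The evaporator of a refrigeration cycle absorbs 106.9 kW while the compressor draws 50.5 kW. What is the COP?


COP = Q_evap / W
COP = 106.9 / 50.5
COP = 2.117

2.117


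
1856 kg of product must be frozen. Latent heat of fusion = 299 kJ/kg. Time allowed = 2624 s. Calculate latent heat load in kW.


Q_lat = m * h_fg / t
Q_lat = 1856 * 299 / 2624
Q_lat = 211.49 kW

211.49


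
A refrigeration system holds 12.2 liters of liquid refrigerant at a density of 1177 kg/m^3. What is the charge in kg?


Charge = V * rho / 1000
Charge = 12.2 * 1177 / 1000
Charge = 14.36 kg

14.36


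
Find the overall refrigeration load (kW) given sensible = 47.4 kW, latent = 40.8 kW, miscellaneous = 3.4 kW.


Q_total = Q_s + Q_l + Q_misc
Q_total = 47.4 + 40.8 + 3.4
Q_total = 91.6 kW

91.6


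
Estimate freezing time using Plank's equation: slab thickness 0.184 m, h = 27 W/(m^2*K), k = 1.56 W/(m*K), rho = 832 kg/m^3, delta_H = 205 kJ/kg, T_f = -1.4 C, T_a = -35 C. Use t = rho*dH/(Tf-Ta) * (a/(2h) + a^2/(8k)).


dT = -1.4 - (-35) = 33.6 K
term1 = a/(2h) = 0.184/(2*27) = 0.003407407407
term2 = a^2/(8k) = 0.184^2/(8*1.56) = 0.002712820513
t = rho*dH*1000/dT * (term1 + term2)
t = 832*205*1000/33.6 * (0.003407407407 + 0.002712820513)
t = 31067 s

31067


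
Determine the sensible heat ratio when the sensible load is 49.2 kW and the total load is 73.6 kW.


SHR = Q_sensible / Q_total
SHR = 49.2 / 73.6
SHR = 0.668

0.668


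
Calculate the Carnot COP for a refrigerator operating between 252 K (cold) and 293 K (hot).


dT = 293 - 252 = 41 K
COP_carnot = T_cold / dT = 252 / 41
COP_carnot = 6.146

6.146


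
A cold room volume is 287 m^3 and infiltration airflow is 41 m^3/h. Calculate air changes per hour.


ACH = flow / volume
ACH = 41 / 287
ACH = 0.143

0.143


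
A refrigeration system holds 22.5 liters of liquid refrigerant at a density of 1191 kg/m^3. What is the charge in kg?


Charge = V * rho / 1000
Charge = 22.5 * 1191 / 1000
Charge = 26.8 kg

26.8


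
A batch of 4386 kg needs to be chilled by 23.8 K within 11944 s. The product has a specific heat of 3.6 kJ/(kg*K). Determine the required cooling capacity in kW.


Q = m * cp * dT / t
Q = 4386 * 3.6 * 23.8 / 11944
Q = 31.463 kW

31.463


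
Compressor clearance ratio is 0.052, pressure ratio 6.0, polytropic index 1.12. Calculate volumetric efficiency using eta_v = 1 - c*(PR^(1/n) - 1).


PR^(1/n) = 6.0^(1/1.12) = 4.95196883
eta_v = 1 - 0.052 * (4.95196883 - 1)
eta_v = 0.7945

0.7945


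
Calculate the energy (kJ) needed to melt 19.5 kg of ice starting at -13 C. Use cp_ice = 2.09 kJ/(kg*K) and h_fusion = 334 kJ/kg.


Sensible heat = cp * dT = 2.09 * 13 = 27.17 kJ/kg
Total per kg = 27.17 + 334 = 361.17 kJ/kg
Q = m * total = 19.5 * 361.17
Q = 7042.8 kJ

7042.8


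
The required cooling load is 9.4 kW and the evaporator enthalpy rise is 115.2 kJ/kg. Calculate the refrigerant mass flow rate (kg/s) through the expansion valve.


m_dot = Q / dh
m_dot = 9.4 / 115.2
m_dot = 0.0816 kg/s

0.0816


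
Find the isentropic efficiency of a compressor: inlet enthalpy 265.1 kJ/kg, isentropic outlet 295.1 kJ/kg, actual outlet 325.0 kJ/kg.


dh_ideal = 295.1 - 265.1 = 30.0 kJ/kg
dh_actual = 325.0 - 265.1 = 59.9 kJ/kg
eta_s = dh_ideal / dh_actual = 30.0 / 59.9
eta_s = 0.5008

0.5008


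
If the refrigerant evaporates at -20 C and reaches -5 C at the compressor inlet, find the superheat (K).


Superheat = T_suction - T_evap
Superheat = -5 - (-20)
Superheat = 15 K

15


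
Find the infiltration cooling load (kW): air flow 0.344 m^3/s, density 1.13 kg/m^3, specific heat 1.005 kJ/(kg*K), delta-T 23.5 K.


Q = V_dot * rho * cp * dT
Q = 0.344 * 1.13 * 1.005 * 23.5
Q = 9.181 kW

9.181


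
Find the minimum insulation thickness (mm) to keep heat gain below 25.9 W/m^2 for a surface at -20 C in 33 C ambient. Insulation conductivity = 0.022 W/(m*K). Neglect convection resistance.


dT = 33 - (-20) = 53 K
thickness = k * dT / q_max * 1000
thickness = 0.022 * 53 / 25.9 * 1000
thickness = 45.0 mm

45.0


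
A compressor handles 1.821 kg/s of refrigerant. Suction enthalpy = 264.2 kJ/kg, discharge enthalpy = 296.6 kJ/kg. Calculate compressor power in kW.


dh = 296.6 - 264.2 = 32.4 kJ/kg
W = m_dot * dh = 1.821 * 32.4 = 59.0 kW

59.0


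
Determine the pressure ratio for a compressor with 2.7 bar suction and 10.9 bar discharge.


PR = P_high / P_low
PR = 10.9 / 2.7
PR = 4.037

4.037


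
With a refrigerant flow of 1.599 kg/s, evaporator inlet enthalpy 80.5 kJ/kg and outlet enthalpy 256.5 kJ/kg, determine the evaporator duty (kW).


dh = 256.5 - 80.5 = 176.0 kJ/kg
Q_evap = m_dot * dh = 1.599 * 176.0
Q_evap = 281.42 kW

281.42


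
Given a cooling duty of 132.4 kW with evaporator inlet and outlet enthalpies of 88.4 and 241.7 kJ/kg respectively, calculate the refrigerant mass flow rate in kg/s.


dh = 241.7 - 88.4 = 153.3 kJ/kg
m_dot = Q / dh = 132.4 / 153.3 = 0.8637 kg/s

0.8637


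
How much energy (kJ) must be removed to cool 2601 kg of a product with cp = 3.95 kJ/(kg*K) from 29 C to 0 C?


dT = 29 - (0) = 29 K
Q = m * cp * dT = 2601 * 3.95 * 29
Q = 297945 kJ

297945


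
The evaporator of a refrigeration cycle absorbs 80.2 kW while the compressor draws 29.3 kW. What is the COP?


COP = Q_evap / W
COP = 80.2 / 29.3
COP = 2.737

2.737


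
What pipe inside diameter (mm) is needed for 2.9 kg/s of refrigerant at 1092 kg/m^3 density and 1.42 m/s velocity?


A = m_dot / (rho * v) = 2.9 / (1092 * 1.42) = 0.001870195532 m^2
d = sqrt(4*A/pi) * 1000
d = 48.8 mm

48.8


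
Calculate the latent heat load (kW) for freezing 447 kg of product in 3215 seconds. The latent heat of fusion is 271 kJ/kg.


Q_lat = m * h_fg / t
Q_lat = 447 * 271 / 3215
Q_lat = 37.68 kW

37.68


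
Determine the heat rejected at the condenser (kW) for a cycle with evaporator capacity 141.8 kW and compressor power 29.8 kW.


Q_cond = Q_evap + W
Q_cond = 141.8 + 29.8
Q_cond = 171.6 kW

171.6


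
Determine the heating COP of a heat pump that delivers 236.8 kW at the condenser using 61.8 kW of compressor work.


COP_hp = Q_cond / W
COP_hp = 236.8 / 61.8
COP_hp = 3.832

3.832


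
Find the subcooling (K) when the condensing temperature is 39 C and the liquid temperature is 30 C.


Subcooling = T_cond - T_liquid
Subcooling = 39 - 30
Subcooling = 9 K

9


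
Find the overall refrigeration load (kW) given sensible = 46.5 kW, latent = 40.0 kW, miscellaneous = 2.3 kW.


Q_total = Q_s + Q_l + Q_misc
Q_total = 46.5 + 40.0 + 2.3
Q_total = 88.8 kW

88.8


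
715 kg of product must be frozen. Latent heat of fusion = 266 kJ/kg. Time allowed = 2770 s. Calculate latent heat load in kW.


Q_lat = m * h_fg / t
Q_lat = 715 * 266 / 2770
Q_lat = 68.66 kW

68.66


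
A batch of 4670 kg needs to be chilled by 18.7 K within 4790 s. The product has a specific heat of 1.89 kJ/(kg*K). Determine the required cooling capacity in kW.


Q = m * cp * dT / t
Q = 4670 * 1.89 * 18.7 / 4790
Q = 34.458 kW

34.458


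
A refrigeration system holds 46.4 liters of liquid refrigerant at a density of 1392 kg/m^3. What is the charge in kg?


Charge = V * rho / 1000
Charge = 46.4 * 1392 / 1000
Charge = 64.59 kg

64.59


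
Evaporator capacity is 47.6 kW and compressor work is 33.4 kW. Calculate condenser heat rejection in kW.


Q_cond = Q_evap + W
Q_cond = 47.6 + 33.4
Q_cond = 81.0 kW

81.0


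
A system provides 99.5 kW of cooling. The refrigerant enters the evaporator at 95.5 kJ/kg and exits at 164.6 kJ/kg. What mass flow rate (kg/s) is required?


dh = 164.6 - 95.5 = 69.1 kJ/kg
m_dot = Q / dh = 99.5 / 69.1 = 1.4399 kg/s

1.4399


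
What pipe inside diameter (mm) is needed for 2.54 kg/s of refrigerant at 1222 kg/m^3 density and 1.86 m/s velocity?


A = m_dot / (rho * v) = 2.54 / (1222 * 1.86) = 0.001117505236 m^2
d = sqrt(4*A/pi) * 1000
d = 37.7 mm

37.7


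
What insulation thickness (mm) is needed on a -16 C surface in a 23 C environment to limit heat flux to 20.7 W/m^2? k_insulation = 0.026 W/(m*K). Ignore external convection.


dT = 23 - (-16) = 39 K
thickness = k * dT / q_max * 1000
thickness = 0.026 * 39 / 20.7 * 1000
thickness = 49.0 mm

49.0


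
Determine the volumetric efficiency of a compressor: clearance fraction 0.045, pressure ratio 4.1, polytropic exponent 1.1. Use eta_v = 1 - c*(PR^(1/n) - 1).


PR^(1/n) = 4.1^(1/1.1) = 3.60641942
eta_v = 1 - 0.045 * (3.60641942 - 1)
eta_v = 0.8827

0.8827


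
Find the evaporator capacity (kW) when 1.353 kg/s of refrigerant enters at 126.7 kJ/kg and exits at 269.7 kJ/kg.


dh = 269.7 - 126.7 = 143.0 kJ/kg
Q_evap = m_dot * dh = 1.353 * 143.0
Q_evap = 193.48 kW

193.48


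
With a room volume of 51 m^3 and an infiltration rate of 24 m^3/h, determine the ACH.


ACH = flow / volume
ACH = 24 / 51
ACH = 0.471

0.471


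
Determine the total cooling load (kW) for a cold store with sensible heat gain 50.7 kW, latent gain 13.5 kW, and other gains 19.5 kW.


Q_total = Q_s + Q_l + Q_misc
Q_total = 50.7 + 13.5 + 19.5
Q_total = 83.7 kW

83.7


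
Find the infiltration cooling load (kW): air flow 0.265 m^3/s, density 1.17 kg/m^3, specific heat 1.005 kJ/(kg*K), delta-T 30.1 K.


Q = V_dot * rho * cp * dT
Q = 0.265 * 1.17 * 1.005 * 30.1
Q = 9.379 kW

9.379


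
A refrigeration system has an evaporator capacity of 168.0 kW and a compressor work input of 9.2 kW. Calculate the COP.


COP = Q_evap / W
COP = 168.0 / 9.2
COP = 18.261

18.261


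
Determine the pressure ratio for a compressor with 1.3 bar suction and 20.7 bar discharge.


PR = P_high / P_low
PR = 20.7 / 1.3
PR = 15.923

15.923


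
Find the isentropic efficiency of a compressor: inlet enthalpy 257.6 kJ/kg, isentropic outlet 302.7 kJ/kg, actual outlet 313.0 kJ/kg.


dh_ideal = 302.7 - 257.6 = 45.1 kJ/kg
dh_actual = 313.0 - 257.6 = 55.4 kJ/kg
eta_s = dh_ideal / dh_actual = 45.1 / 55.4
eta_s = 0.8141

0.8141


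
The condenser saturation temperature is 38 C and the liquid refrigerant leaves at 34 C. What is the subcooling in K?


Subcooling = T_cond - T_liquid
Subcooling = 38 - 34
Subcooling = 4 K

4


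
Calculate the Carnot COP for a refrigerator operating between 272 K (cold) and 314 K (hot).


dT = 314 - 272 = 42 K
COP_carnot = T_cold / dT = 272 / 42
COP_carnot = 6.476

6.476


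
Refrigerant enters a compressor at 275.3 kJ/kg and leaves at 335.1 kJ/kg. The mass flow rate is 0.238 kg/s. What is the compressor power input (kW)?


dh = 335.1 - 275.3 = 59.8 kJ/kg
W = m_dot * dh = 0.238 * 59.8 = 14.23 kW

14.23


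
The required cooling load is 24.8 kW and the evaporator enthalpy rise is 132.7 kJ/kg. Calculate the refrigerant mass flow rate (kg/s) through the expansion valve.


m_dot = Q / dh
m_dot = 24.8 / 132.7
m_dot = 0.1869 kg/s

0.1869


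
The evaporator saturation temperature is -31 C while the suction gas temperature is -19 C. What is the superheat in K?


Superheat = T_suction - T_evap
Superheat = -19 - (-31)
Superheat = 12 K

12


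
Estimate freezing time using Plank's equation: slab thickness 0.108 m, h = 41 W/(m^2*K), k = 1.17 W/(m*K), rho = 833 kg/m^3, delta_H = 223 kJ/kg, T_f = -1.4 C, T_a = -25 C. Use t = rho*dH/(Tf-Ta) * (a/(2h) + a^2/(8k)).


dT = -1.4 - (-25) = 23.6 K
term1 = a/(2h) = 0.108/(2*41) = 0.001317073171
term2 = a^2/(8k) = 0.108^2/(8*1.17) = 0.001246153846
t = rho*dH*1000/dT * (term1 + term2)
t = 833*223*1000/23.6 * (0.001317073171 + 0.001246153846)
t = 20176 s

20176


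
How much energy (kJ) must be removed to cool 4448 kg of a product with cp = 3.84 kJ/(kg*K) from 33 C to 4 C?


dT = 33 - (4) = 29 K
Q = m * cp * dT = 4448 * 3.84 * 29
Q = 495329 kJ

495329


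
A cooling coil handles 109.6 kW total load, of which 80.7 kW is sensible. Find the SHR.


SHR = Q_sensible / Q_total
SHR = 80.7 / 109.6
SHR = 0.736

0.736


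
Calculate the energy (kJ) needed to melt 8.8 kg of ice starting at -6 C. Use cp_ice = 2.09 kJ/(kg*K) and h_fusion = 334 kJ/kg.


Sensible heat = cp * dT = 2.09 * 6 = 12.54 kJ/kg
Total per kg = 12.54 + 334 = 346.54 kJ/kg
Q = m * total = 8.8 * 346.54
Q = 3049.6 kJ

3049.6


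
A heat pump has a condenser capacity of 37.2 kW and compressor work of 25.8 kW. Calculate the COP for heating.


COP_hp = Q_cond / W
COP_hp = 37.2 / 25.8
COP_hp = 1.442

1.442


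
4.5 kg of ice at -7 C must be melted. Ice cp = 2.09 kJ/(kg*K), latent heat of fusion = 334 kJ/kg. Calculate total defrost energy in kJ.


Sensible heat = cp * dT = 2.09 * 7 = 14.63 kJ/kg
Total per kg = 14.63 + 334 = 348.63 kJ/kg
Q = m * total = 4.5 * 348.63
Q = 1568.8 kJ

1568.8


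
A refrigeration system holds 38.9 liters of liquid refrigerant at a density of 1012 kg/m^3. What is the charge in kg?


Charge = V * rho / 1000
Charge = 38.9 * 1012 / 1000
Charge = 39.37 kg

39.37


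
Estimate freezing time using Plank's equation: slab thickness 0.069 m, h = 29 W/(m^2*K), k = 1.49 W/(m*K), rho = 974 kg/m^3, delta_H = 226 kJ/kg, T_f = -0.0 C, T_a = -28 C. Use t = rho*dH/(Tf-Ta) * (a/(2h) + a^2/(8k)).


dT = -0.0 - (-28) = 28.0 K
term1 = a/(2h) = 0.069/(2*29) = 0.001189655172
term2 = a^2/(8k) = 0.069^2/(8*1.49) = 0.0003994127517
t = rho*dH*1000/dT * (term1 + term2)
t = 974*226*1000/28.0 * (0.001189655172 + 0.0003994127517)
t = 12493 s

12493


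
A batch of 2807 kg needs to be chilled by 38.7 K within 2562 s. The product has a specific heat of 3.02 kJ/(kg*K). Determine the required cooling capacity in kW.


Q = m * cp * dT / t
Q = 2807 * 3.02 * 38.7 / 2562
Q = 128.05 kW

128.05


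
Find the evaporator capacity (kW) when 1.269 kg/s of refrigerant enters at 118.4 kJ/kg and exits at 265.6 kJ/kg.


dh = 265.6 - 118.4 = 147.2 kJ/kg
Q_evap = m_dot * dh = 1.269 * 147.2
Q_evap = 186.8 kW

186.8


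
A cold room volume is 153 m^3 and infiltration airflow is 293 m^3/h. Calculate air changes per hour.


ACH = flow / volume
ACH = 293 / 153
ACH = 1.915

1.915


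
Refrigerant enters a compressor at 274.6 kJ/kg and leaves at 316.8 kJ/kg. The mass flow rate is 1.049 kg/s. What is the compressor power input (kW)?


dh = 316.8 - 274.6 = 42.2 kJ/kg
W = m_dot * dh = 1.049 * 42.2 = 44.27 kW

44.27


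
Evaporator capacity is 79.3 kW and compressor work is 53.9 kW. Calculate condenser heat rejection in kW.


Q_cond = Q_evap + W
Q_cond = 79.3 + 53.9
Q_cond = 133.2 kW

133.2


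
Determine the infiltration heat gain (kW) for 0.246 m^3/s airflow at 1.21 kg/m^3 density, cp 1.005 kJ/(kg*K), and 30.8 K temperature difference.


Q = V_dot * rho * cp * dT
Q = 0.246 * 1.21 * 1.005 * 30.8
Q = 9.214 kW

9.214


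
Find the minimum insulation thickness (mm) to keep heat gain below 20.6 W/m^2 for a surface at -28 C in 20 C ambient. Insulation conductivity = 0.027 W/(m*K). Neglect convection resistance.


dT = 20 - (-28) = 48 K
thickness = k * dT / q_max * 1000
thickness = 0.027 * 48 / 20.6 * 1000
thickness = 62.9 mm

62.9


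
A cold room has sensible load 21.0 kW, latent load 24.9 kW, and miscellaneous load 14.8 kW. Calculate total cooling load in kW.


Q_total = Q_s + Q_l + Q_misc
Q_total = 21.0 + 24.9 + 14.8
Q_total = 60.7 kW

60.7


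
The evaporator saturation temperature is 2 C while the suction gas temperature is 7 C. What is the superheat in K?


Superheat = T_suction - T_evap
Superheat = 7 - (2)
Superheat = 5 K

5


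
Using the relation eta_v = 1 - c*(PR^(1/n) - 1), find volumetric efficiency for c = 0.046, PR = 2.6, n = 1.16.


PR^(1/n) = 2.6^(1/1.16) = 2.27895445
eta_v = 1 - 0.046 * (2.27895445 - 1)
eta_v = 0.9412

0.9412


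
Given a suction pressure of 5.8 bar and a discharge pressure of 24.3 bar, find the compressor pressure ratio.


PR = P_high / P_low
PR = 24.3 / 5.8
PR = 4.19

4.19


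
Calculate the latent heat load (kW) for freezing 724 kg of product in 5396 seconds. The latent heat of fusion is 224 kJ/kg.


Q_lat = m * h_fg / t
Q_lat = 724 * 224 / 5396
Q_lat = 30.05 kW

30.05


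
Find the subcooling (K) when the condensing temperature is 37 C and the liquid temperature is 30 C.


Subcooling = T_cond - T_liquid
Subcooling = 37 - 30
Subcooling = 7 K

7


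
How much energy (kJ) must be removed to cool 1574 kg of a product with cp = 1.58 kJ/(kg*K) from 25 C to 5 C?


dT = 25 - (5) = 20 K
Q = m * cp * dT = 1574 * 1.58 * 20
Q = 49738 kJ

49738


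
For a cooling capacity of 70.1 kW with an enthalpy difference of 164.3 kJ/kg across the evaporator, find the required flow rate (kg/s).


m_dot = Q / dh
m_dot = 70.1 / 164.3
m_dot = 0.4267 kg/s

0.4267


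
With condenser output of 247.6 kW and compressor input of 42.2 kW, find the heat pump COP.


COP_hp = Q_cond / W
COP_hp = 247.6 / 42.2
COP_hp = 5.867

5.867


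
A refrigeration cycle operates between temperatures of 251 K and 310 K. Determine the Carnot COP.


dT = 310 - 251 = 59 K
COP_carnot = T_cold / dT = 251 / 59
COP_carnot = 4.254

4.254


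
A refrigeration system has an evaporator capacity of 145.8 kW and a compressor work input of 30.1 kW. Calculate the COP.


COP = Q_evap / W
COP = 145.8 / 30.1
COP = 4.844

4.844


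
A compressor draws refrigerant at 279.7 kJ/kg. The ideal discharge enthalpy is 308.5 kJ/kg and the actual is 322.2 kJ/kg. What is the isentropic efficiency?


dh_ideal = 308.5 - 279.7 = 28.8 kJ/kg
dh_actual = 322.2 - 279.7 = 42.5 kJ/kg
eta_s = dh_ideal / dh_actual = 28.8 / 42.5
eta_s = 0.6776

0.6776


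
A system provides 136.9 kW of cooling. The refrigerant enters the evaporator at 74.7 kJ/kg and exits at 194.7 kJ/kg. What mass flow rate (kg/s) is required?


dh = 194.7 - 74.7 = 120.0 kJ/kg
m_dot = Q / dh = 136.9 / 120.0 = 1.1408 kg/s

1.1408


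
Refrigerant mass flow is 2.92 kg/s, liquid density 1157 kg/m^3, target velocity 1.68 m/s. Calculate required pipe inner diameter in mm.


A = m_dot / (rho * v) = 2.92 / (1157 * 1.68) = 0.001502243075 m^2
d = sqrt(4*A/pi) * 1000
d = 43.7 mm

43.7


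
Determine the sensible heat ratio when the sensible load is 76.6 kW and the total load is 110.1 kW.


SHR = Q_sensible / Q_total
SHR = 76.6 / 110.1
SHR = 0.696

0.696


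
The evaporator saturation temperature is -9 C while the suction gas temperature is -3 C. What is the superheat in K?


Superheat = T_suction - T_evap
Superheat = -3 - (-9)
Superheat = 6 K

6


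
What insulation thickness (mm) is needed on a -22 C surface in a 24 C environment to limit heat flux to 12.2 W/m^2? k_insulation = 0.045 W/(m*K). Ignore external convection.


dT = 24 - (-22) = 46 K
thickness = k * dT / q_max * 1000
thickness = 0.045 * 46 / 12.2 * 1000
thickness = 169.7 mm

169.7


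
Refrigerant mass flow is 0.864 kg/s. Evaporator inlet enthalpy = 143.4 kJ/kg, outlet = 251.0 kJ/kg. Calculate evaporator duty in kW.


dh = 251.0 - 143.4 = 107.6 kJ/kg
Q_evap = m_dot * dh = 0.864 * 107.6
Q_evap = 92.97 kW

92.97


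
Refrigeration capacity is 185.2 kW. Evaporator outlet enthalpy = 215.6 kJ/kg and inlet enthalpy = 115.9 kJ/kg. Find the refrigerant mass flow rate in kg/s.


dh = 215.6 - 115.9 = 99.7 kJ/kg
m_dot = Q / dh = 185.2 / 99.7 = 1.8576 kg/s

1.8576


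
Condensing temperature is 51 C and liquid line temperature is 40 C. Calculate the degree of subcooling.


Subcooling = T_cond - T_liquid
Subcooling = 51 - 40
Subcooling = 11 K

11


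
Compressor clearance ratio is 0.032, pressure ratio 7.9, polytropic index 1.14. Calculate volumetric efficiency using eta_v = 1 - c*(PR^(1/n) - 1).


PR^(1/n) = 7.9^(1/1.14) = 6.12903618
eta_v = 1 - 0.032 * (6.12903618 - 1)
eta_v = 0.8359

0.8359


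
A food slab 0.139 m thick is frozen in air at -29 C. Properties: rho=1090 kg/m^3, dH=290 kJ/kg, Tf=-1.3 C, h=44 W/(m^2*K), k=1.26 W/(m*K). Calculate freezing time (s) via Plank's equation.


dT = -1.3 - (-29) = 27.7 K
term1 = a/(2h) = 0.139/(2*44) = 0.001579545455
term2 = a^2/(8k) = 0.139^2/(8*1.26) = 0.001916765873
t = rho*dH*1000/dT * (term1 + term2)
t = 1090*290*1000/27.7 * (0.001579545455 + 0.001916765873)
t = 39898 s

39898


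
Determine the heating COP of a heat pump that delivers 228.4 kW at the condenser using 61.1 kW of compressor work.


COP_hp = Q_cond / W
COP_hp = 228.4 / 61.1
COP_hp = 3.738

3.738


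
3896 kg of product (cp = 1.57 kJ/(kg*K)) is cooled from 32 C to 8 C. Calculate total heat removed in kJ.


dT = 32 - (8) = 24 K
Q = m * cp * dT = 3896 * 1.57 * 24
Q = 146801 kJ

146801


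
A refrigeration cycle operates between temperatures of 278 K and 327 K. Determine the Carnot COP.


dT = 327 - 278 = 49 K
COP_carnot = T_cold / dT = 278 / 49
COP_carnot = 5.673

5.673


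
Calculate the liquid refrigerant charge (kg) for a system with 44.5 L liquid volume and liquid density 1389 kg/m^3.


Charge = V * rho / 1000
Charge = 44.5 * 1389 / 1000
Charge = 61.81 kg

61.81


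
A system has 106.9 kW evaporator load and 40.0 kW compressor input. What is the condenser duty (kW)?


Q_cond = Q_evap + W
Q_cond = 106.9 + 40.0
Q_cond = 146.9 kW

146.9


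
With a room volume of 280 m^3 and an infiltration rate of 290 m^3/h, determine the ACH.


ACH = flow / volume
ACH = 290 / 280
ACH = 1.036

1.036


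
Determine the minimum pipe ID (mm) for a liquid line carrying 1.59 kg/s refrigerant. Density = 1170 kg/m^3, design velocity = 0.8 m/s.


A = m_dot / (rho * v) = 1.59 / (1170 * 0.8) = 0.001698717949 m^2
d = sqrt(4*A/pi) * 1000
d = 46.5 mm

46.5


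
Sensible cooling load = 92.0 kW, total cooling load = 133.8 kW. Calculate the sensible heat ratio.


SHR = Q_sensible / Q_total
SHR = 92.0 / 133.8
SHR = 0.688

0.688


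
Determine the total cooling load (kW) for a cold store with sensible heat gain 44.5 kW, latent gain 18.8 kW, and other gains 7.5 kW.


Q_total = Q_s + Q_l + Q_misc
Q_total = 44.5 + 18.8 + 7.5
Q_total = 70.8 kW

70.8


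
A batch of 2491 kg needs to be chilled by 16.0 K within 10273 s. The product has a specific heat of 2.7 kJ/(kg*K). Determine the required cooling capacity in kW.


Q = m * cp * dT / t
Q = 2491 * 2.7 * 16.0 / 10273
Q = 10.475 kW

10.475


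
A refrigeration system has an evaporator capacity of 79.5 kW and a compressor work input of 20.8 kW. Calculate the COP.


COP = Q_evap / W
COP = 79.5 / 20.8
COP = 3.822

3.822


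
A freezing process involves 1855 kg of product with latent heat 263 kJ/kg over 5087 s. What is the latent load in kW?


Q_lat = m * h_fg / t
Q_lat = 1855 * 263 / 5087
Q_lat = 95.9 kW

95.9


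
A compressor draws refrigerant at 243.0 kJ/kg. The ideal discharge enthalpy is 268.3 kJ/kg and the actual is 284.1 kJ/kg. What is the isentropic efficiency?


dh_ideal = 268.3 - 243.0 = 25.3 kJ/kg
dh_actual = 284.1 - 243.0 = 41.1 kJ/kg
eta_s = dh_ideal / dh_actual = 25.3 / 41.1
eta_s = 0.6156

0.6156


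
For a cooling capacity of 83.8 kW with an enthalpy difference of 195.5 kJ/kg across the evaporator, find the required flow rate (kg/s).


m_dot = Q / dh
m_dot = 83.8 / 195.5
m_dot = 0.4286 kg/s

0.4286


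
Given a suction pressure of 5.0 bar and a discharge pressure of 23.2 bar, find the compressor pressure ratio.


PR = P_high / P_low
PR = 23.2 / 5.0
PR = 4.64

4.64


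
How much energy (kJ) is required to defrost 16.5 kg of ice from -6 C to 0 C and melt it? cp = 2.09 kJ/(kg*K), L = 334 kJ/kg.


Sensible heat = cp * dT = 2.09 * 6 = 12.54 kJ/kg
Total per kg = 12.54 + 334 = 346.54 kJ/kg
Q = m * total = 16.5 * 346.54
Q = 5717.9 kJ

5717.9


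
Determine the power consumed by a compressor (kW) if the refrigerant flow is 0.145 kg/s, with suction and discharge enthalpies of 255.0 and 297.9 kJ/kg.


dh = 297.9 - 255.0 = 42.9 kJ/kg
W = m_dot * dh = 0.145 * 42.9 = 6.22 kW

6.22


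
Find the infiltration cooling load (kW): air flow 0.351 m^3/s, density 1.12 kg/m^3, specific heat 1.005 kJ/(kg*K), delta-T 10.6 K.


Q = V_dot * rho * cp * dT
Q = 0.351 * 1.12 * 1.005 * 10.6
Q = 4.188 kW

4.188


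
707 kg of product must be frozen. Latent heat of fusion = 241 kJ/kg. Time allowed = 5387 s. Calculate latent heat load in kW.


Q_lat = m * h_fg / t
Q_lat = 707 * 241 / 5387
Q_lat = 31.63 kW

31.63


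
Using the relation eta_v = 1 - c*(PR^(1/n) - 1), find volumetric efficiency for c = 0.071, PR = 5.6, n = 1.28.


PR^(1/n) = 5.6^(1/1.28) = 3.84168628
eta_v = 1 - 0.071 * (3.84168628 - 1)
eta_v = 0.7982

0.7982


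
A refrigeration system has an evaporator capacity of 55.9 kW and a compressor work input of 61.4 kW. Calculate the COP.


COP = Q_evap / W
COP = 55.9 / 61.4
COP = 0.91

0.91


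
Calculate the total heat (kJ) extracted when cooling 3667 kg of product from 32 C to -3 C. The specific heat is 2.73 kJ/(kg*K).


dT = 32 - (-3) = 35 K
Q = m * cp * dT = 3667 * 2.73 * 35
Q = 350382 kJ

350382


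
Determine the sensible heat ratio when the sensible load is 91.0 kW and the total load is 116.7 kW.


SHR = Q_sensible / Q_total
SHR = 91.0 / 116.7
SHR = 0.78

0.78


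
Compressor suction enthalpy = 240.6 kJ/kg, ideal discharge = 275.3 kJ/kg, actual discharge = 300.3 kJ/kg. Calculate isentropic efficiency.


dh_ideal = 275.3 - 240.6 = 34.7 kJ/kg
dh_actual = 300.3 - 240.6 = 59.7 kJ/kg
eta_s = dh_ideal / dh_actual = 34.7 / 59.7
eta_s = 0.5812

0.5812


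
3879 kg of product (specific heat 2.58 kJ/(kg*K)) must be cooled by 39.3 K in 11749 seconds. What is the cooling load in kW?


Q = m * cp * dT / t
Q = 3879 * 2.58 * 39.3 / 11749
Q = 33.476 kW

33.476


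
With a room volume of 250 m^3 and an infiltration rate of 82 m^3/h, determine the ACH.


ACH = flow / volume
ACH = 82 / 250
ACH = 0.328

0.328


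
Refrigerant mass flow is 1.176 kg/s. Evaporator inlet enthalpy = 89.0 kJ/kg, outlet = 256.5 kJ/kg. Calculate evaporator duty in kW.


dh = 256.5 - 89.0 = 167.5 kJ/kg
Q_evap = m_dot * dh = 1.176 * 167.5
Q_evap = 196.98 kW

196.98


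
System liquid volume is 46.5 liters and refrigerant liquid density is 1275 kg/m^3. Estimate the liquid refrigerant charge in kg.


Charge = V * rho / 1000
Charge = 46.5 * 1275 / 1000
Charge = 59.29 kg

59.29


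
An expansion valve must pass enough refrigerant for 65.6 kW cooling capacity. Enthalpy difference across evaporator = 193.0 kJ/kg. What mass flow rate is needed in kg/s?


m_dot = Q / dh
m_dot = 65.6 / 193.0
m_dot = 0.3399 kg/s

0.3399


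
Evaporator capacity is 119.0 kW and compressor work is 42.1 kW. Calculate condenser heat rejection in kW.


Q_cond = Q_evap + W
Q_cond = 119.0 + 42.1
Q_cond = 161.1 kW

161.1


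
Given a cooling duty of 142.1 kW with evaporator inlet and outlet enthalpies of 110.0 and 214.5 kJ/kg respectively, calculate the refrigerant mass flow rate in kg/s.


dh = 214.5 - 110.0 = 104.5 kJ/kg
m_dot = Q / dh = 142.1 / 104.5 = 1.3598 kg/s

1.3598


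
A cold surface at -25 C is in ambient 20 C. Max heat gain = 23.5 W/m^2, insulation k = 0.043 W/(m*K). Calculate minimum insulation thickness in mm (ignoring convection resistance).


dT = 20 - (-25) = 45 K
thickness = k * dT / q_max * 1000
thickness = 0.043 * 45 / 23.5 * 1000
thickness = 82.3 mm

82.3


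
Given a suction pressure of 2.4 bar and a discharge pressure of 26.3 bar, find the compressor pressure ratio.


PR = P_high / P_low
PR = 26.3 / 2.4
PR = 10.958

10.958


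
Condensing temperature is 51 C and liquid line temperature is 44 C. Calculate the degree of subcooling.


Subcooling = T_cond - T_liquid
Subcooling = 51 - 44
Subcooling = 7 K

7


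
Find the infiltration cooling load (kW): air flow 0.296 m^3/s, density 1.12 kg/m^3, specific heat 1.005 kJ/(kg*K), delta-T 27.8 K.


Q = V_dot * rho * cp * dT
Q = 0.296 * 1.12 * 1.005 * 27.8
Q = 9.262 kW

9.262


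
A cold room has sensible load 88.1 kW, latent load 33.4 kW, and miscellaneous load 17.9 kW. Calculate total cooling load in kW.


Q_total = Q_s + Q_l + Q_misc
Q_total = 88.1 + 33.4 + 17.9
Q_total = 139.4 kW

139.4


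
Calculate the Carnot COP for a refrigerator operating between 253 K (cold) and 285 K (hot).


dT = 285 - 253 = 32 K
COP_carnot = T_cold / dT = 253 / 32
COP_carnot = 7.906

7.906


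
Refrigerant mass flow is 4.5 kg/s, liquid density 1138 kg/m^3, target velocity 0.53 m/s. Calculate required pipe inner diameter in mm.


A = m_dot / (rho * v) = 4.5 / (1138 * 0.53) = 0.007460954339 m^2
d = sqrt(4*A/pi) * 1000
d = 97.5 mm

97.5


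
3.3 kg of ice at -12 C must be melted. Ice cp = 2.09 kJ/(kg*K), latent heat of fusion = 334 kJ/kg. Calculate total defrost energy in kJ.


Sensible heat = cp * dT = 2.09 * 12 = 25.08 kJ/kg
Total per kg = 25.08 + 334 = 359.08 kJ/kg
Q = m * total = 3.3 * 359.08
Q = 1185.0 kJ

1185.0


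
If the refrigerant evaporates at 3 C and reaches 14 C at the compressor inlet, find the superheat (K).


Superheat = T_suction - T_evap
Superheat = 14 - (3)
Superheat = 11 K

11


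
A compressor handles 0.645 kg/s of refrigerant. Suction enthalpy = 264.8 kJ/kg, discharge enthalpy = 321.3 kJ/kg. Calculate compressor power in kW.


dh = 321.3 - 264.8 = 56.5 kJ/kg
W = m_dot * dh = 0.645 * 56.5 = 36.44 kW

36.44


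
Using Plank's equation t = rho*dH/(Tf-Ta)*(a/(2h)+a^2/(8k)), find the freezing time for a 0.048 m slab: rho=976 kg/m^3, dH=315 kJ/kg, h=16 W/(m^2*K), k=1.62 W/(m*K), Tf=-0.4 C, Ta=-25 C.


dT = -0.4 - (-25) = 24.6 K
term1 = a/(2h) = 0.048/(2*16) = 0.0015
term2 = a^2/(8k) = 0.048^2/(8*1.62) = 0.0001777777778
t = rho*dH*1000/dT * (term1 + term2)
t = 976*315*1000/24.6 * (0.0015 + 0.0001777777778)
t = 20968 s

20968


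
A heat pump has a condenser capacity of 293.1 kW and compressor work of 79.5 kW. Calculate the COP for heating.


COP_hp = Q_cond / W
COP_hp = 293.1 / 79.5
COP_hp = 3.687

3.687


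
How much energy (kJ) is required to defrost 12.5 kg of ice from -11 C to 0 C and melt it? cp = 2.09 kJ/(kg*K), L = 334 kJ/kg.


Sensible heat = cp * dT = 2.09 * 11 = 22.99 kJ/kg
Total per kg = 22.99 + 334 = 356.99 kJ/kg
Q = m * total = 12.5 * 356.99
Q = 4462.4 kJ

4462.4


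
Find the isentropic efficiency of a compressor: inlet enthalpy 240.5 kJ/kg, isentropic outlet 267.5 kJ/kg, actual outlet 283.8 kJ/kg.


dh_ideal = 267.5 - 240.5 = 27.0 kJ/kg
dh_actual = 283.8 - 240.5 = 43.3 kJ/kg
eta_s = dh_ideal / dh_actual = 27.0 / 43.3
eta_s = 0.6236

0.6236


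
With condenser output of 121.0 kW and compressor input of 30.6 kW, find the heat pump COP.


COP_hp = Q_cond / W
COP_hp = 121.0 / 30.6
COP_hp = 3.954

3.954


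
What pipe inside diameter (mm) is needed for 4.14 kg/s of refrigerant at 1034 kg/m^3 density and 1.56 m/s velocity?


A = m_dot / (rho * v) = 4.14 / (1034 * 1.56) = 0.002566582354 m^2
d = sqrt(4*A/pi) * 1000
d = 57.2 mm

57.2


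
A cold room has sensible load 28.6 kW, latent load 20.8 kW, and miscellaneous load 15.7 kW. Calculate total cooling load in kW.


Q_total = Q_s + Q_l + Q_misc
Q_total = 28.6 + 20.8 + 15.7
Q_total = 65.1 kW

65.1


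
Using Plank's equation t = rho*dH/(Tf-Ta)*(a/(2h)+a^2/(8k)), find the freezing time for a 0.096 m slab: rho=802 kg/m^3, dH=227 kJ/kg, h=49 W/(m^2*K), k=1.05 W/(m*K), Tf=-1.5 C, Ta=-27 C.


dT = -1.5 - (-27) = 25.5 K
term1 = a/(2h) = 0.096/(2*49) = 0.0009795918367
term2 = a^2/(8k) = 0.096^2/(8*1.05) = 0.001097142857
t = rho*dH*1000/dT * (term1 + term2)
t = 802*227*1000/25.5 * (0.0009795918367 + 0.001097142857)
t = 14827 s

14827


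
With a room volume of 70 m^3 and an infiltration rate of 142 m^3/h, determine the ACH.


ACH = flow / volume
ACH = 142 / 70
ACH = 2.029

2.029


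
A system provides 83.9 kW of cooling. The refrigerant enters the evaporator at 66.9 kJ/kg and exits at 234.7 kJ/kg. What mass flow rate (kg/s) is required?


dh = 234.7 - 66.9 = 167.8 kJ/kg
m_dot = Q / dh = 83.9 / 167.8 = 0.5 kg/s

0.5


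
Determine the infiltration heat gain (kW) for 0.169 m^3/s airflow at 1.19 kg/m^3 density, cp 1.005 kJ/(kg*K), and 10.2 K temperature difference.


Q = V_dot * rho * cp * dT
Q = 0.169 * 1.19 * 1.005 * 10.2
Q = 2.062 kW

2.062


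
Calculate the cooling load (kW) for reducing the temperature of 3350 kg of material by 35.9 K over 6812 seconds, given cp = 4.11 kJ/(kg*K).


Q = m * cp * dT / t
Q = 3350 * 4.11 * 35.9 / 6812
Q = 72.562 kW

72.562


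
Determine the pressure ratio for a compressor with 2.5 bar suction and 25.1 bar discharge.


PR = P_high / P_low
PR = 25.1 / 2.5
PR = 10.04

10.04


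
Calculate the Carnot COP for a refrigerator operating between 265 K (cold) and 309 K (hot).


dT = 309 - 265 = 44 K
COP_carnot = T_cold / dT = 265 / 44
COP_carnot = 6.023

6.023


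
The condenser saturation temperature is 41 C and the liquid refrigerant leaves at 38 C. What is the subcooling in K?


Subcooling = T_cond - T_liquid
Subcooling = 41 - 38
Subcooling = 3 K

3


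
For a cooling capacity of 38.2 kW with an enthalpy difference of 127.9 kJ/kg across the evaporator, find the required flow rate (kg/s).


m_dot = Q / dh
m_dot = 38.2 / 127.9
m_dot = 0.2987 kg/s

0.2987


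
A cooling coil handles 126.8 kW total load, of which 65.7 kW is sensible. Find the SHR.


SHR = Q_sensible / Q_total
SHR = 65.7 / 126.8
SHR = 0.518

0.518


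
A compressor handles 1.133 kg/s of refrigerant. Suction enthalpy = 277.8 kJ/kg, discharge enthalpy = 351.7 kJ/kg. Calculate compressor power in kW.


dh = 351.7 - 277.8 = 73.9 kJ/kg
W = m_dot * dh = 1.133 * 73.9 = 83.73 kW

83.73


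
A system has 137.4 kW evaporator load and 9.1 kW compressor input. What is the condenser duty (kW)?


Q_cond = Q_evap + W
Q_cond = 137.4 + 9.1
Q_cond = 146.5 kW

146.5


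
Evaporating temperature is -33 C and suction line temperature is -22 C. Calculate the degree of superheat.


Superheat = T_suction - T_evap
Superheat = -22 - (-33)
Superheat = 11 K

11


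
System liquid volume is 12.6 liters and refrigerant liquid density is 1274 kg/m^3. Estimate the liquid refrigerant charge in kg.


Charge = V * rho / 1000
Charge = 12.6 * 1274 / 1000
Charge = 16.05 kg

16.05


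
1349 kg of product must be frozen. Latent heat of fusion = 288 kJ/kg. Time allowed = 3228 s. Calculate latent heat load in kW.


Q_lat = m * h_fg / t
Q_lat = 1349 * 288 / 3228
Q_lat = 120.36 kW

120.36


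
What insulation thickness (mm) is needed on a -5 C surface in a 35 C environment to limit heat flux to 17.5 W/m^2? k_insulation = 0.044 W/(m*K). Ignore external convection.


dT = 35 - (-5) = 40 K
thickness = k * dT / q_max * 1000
thickness = 0.044 * 40 / 17.5 * 1000
thickness = 100.6 mm

100.6


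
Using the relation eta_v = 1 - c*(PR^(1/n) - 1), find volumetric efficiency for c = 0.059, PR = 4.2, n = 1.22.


PR^(1/n) = 4.2^(1/1.22) = 3.24235135
eta_v = 1 - 0.059 * (3.24235135 - 1)
eta_v = 0.8677

0.8677


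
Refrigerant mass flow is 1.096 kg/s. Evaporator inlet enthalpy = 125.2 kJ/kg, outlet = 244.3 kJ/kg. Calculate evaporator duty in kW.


dh = 244.3 - 125.2 = 119.1 kJ/kg
Q_evap = m_dot * dh = 1.096 * 119.1
Q_evap = 130.53 kW

130.53
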